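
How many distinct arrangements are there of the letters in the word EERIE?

Letter multiplicities in EERIE: E×3, I×1, R×1.
So there are 5! / (3!) = 20 distinguishable arrangements.

20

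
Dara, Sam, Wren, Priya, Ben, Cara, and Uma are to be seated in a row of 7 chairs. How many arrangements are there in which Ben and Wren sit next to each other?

1440

Place the 5 others and the Ben-Wren pair as 6 objects in a line; the pair has 2 internal arrangements.
That gives 2 × 6! = 2 × 720 = 1440.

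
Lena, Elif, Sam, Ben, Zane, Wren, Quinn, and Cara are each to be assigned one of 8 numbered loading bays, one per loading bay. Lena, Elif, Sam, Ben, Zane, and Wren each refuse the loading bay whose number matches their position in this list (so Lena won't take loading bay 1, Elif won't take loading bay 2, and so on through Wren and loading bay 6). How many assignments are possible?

18806

Let Aᵢ (for 1 ≤ i ≤ 6) be the placements that put person i in their forbidden loading bay. Any j of these fix j positions, leaving (8−j)! ways to fill the rest, and there are C(6,j) ways to pick which j.
By inclusion–exclusion, the number of valid placements is Σ_{j=0}^{6} (−1)^j C(6,j)·(8−j)!.
Computing: 40320 − 30240 + 10800 − 2400 + 360 − 36 + 2 = 18806.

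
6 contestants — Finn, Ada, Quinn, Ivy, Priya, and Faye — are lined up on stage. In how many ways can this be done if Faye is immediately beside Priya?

Place the 4 others and the Faye-Priya pair as 5 objects in a line; the pair has 2 internal arrangements.
So the count is 2·(5)! = 240.

240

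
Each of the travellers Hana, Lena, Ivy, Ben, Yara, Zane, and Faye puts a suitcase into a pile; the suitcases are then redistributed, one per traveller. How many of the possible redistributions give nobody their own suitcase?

This is the derangement count D_7: permutations of 7 items with no fixed point.
By inclusion–exclusion this is Σ_{j=0}^{7} (−1)^j C(7,j)·(7−j)!.
Computing: 5040 − 5040 + 2520 − 840 + 210 − 42 + 7 − 1 = 1854.

1854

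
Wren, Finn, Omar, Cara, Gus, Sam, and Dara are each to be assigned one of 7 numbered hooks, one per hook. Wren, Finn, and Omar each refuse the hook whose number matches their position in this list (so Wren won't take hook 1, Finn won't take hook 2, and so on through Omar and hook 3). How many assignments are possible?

3216

Let Aᵢ (for i ∈ {1, 2, 3}) be the placements that put person i in their forbidden hook. Any j of these fix j positions, leaving (7−j)! ways to fill the rest, and there are C(3,j) ways to pick which j.
By inclusion–exclusion, the number of valid placements is Σ_{j=0}^{3} (−1)^j C(3,j)·(7−j)!.
Computing: 5040 − 2160 + 360 − 24 = 3216.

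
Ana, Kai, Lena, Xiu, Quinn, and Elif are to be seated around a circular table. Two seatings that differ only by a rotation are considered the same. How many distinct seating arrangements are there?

Fix one person's seat to break rotational symmetry; the remaining 5 people can be arranged in (5)! = 120 ways.

120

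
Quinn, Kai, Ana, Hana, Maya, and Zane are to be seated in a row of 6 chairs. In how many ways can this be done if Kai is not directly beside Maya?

Of the 6! = 720 arrangements, those with Kai and Maya adjacent number 2 × 5! = 240 (treat the pair as a block with 2 internal orders).
So 720 − 240 = 480 arrangements keep them apart.

480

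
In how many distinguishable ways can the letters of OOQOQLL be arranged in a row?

OOQOQLL has 7 letters with L appearing twice, O appearing 3 times, and Q appearing twice.
Dividing 7! = 5040 by 3!·2!·2! = 24 for the repeated letters gives 210.

210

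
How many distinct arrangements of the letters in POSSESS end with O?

30

Fix O in the last position and arrange the remaining 6 letters.
Those 6 letters have S appearing 4 times, giving (6)!/(4!) = 30.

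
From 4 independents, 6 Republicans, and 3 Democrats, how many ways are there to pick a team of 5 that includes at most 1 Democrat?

882

Split by how many Democrats are chosen (0 through 1).
Sum: C(3,0)·C(10,5) + C(3,1)·C(10,4) = 252 + 630 = 882.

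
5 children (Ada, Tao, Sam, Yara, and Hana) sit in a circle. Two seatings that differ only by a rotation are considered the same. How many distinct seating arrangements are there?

24

Around a circle, 5 distinct people have 5!/5 = (4)! = 24 rotationally distinct seatings.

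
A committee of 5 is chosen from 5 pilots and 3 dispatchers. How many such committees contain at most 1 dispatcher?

Split by how many dispatchers are chosen (0 through 1).
Sum: C(3,0)·C(5,5) + C(3,1)·C(5,4) = 1 + 15 = 16.

16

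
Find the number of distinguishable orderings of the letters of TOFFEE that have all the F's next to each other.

Treat the 2 copies of F as a single block. The multiset to arrange is then {FF, E, E, O, T}, 5 items in all.
That gives (5)!/(2!) = 60 arrangements.

60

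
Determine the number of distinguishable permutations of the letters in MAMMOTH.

MAMMOTH has 7 letters with M appearing 3 times.
The number of distinct arrangements is 7!/(3!) = 5040/6 = 840.

840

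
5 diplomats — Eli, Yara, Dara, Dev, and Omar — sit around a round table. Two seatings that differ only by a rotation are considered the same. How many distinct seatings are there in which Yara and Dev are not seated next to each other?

12

Without the restriction there are (4)! = 24 seatings.
Seatings with Yara beside Dev: treat them as a block with 2 internal orders, giving 2 × (3)! = 12.
Subtracting, 24 − 12 = 12.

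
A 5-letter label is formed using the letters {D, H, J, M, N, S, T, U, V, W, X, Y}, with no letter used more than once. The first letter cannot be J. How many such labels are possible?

The first letter has 12−1 = 11 choices (anything except J).
The remaining 4 letters are filled from the other 11 symbols without repetition: 11 × 10 × 9 × 8 = 7920.
Total: 11 × 7920 = 87120.

87120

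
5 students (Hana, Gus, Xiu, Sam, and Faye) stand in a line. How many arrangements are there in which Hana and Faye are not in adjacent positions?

There are 5! = 120 arrangements in all. If Hana and Faye are adjacent, merging them into one block gives 2·(4)! = 48 arrangements.
So 120 − 48 = 72 arrangements keep them apart.

72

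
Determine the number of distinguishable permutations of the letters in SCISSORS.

Letter multiplicities in SCISSORS: C×1, I×1, O×1, R×1, S×4.
The number of distinct arrangements is 8!/(4!) = 40320/24 = 1680.

1680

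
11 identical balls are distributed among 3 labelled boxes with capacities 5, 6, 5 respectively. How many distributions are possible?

21

By stars and bars, unrestricted non-negative solutions to x_1+…+x_3 = 11 number C(11+2,2) = 78.
Subtract solutions that violate a single cap (substitute x_i' = x_i − (cap_i+1)): x_1 ≥ 6 gives C(7,2) = 21; x_2 ≥ 7 gives C(6,2) = 15; x_3 ≥ 6 gives C(7,2) = 21. Together 57.
No two caps can be exceeded simultaneously, so the pair terms are all 0.
By inclusion–exclusion the count is 78 − 57 + 0 = 21.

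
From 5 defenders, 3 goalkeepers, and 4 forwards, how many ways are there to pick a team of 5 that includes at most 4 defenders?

Split by how many defenders are chosen (0 through 4).
Sum: C(5,0)·C(7,5) + C(5,1)·C(7,4) + C(5,2)·C(7,3) + C(5,3)·C(7,2) + C(5,4)·C(7,1) = 21 + 175 + 350 + 210 + 35 = 791.

791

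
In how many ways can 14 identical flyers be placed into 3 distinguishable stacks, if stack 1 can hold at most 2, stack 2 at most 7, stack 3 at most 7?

6

Without the upper bounds there are C(16,2) = 120 ways to split 14 among 3 stacks.
Subtract solutions that violate a single cap (substitute x_i' = x_i − (cap_i+1)): x_1 ≥ 3 gives C(13,2) = 78; x_2 ≥ 8 gives C(8,2) = 28; x_3 ≥ 8 gives C(8,2) = 28. Together 134.
Add back pairs where two caps are both exceeded: 10 + 10 + 0 = 20.
By inclusion–exclusion the count is 120 − 134 + 20 = 6.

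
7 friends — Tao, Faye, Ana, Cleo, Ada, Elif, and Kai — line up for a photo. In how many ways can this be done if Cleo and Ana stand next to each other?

1440

Treat {Cleo, Ana} as a single unit. There are 6 units to order, and the pair itself can be ordered 2 ways.
That gives 2 × 6! = 2 × 720 = 1440.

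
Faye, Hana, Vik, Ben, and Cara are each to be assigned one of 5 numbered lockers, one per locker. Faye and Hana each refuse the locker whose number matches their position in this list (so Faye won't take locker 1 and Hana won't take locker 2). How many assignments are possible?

78

Let Aᵢ (for i ∈ {1, 2}) be the placements that put person i in their forbidden locker. Any j of these fix j positions, leaving (5−j)! ways to fill the rest, and there are C(2,j) ways to pick which j.
By inclusion–exclusion, the number of valid placements is Σ_{j=0}^{2} (−1)^j C(2,j)·(5−j)!.
Computing: 120 − 48 + 6 = 78.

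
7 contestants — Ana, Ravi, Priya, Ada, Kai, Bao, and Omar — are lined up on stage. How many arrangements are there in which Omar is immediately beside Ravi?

1440

Glue Omar and Ravi into one block (2 internal orders), leaving 6 units to arrange in a row.
That gives 2 × 6! = 2 × 720 = 1440.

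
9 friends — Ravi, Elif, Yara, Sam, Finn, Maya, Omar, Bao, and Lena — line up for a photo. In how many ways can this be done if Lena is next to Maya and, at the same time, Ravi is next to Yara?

Treat {Lena,Maya} as one block (2 orders) and {Ravi,Yara} as another (2 orders).
That leaves 7 units to arrange: 2 × 2 × 7! = 4 × 5040 = 20160.

20160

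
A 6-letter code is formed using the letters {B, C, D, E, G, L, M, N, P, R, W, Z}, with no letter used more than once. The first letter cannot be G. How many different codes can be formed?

609840

The first letter has 12−1 = 11 choices (anything except G).
The remaining 5 letters are filled from the other 11 symbols without repetition: 11 × 10 × 9 × 8 × 7 = 55440.
Total: 11 × 55440 = 609840.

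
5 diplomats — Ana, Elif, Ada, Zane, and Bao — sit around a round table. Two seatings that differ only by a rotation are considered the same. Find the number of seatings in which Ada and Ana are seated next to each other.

Treat {Ada, Ana} as one unit (2 internal orders) and seat the resulting 4 units around the table: (3)! circular arrangements.
So 2 × (3)! = 2 × 6 = 12.

12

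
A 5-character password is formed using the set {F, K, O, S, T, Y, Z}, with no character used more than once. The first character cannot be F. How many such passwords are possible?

The first character has 7−1 = 6 choices (anything except F).
The remaining 4 characters are filled from the other 6 symbols without repetition: 6 × 5 × 4 × 3 = 360.
Total: 6 × 360 = 2160.

2160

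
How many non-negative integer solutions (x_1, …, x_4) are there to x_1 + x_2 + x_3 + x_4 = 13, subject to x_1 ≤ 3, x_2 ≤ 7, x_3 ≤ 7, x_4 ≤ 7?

184

Without the upper bounds there are C(16,3) = 560 ways to split 13 among 4 variables.
Subtract solutions that violate a single cap (substitute x_i' = x_i − (cap_i+1)): x_1 ≥ 4 gives C(12,3) = 220; x_2 ≥ 8 gives C(8,3) = 56; x_3 ≥ 8 gives C(8,3) = 56; x_4 ≥ 8 gives C(8,3) = 56. Together 388.
Add back pairs where two caps are both exceeded: 4 + 4 + 4 + 0 + 0 + 0 = 12.
By inclusion–exclusion the count is 560 − 388 + 12 = 184.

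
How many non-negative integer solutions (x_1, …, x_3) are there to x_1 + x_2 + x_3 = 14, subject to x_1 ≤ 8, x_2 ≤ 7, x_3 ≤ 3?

Ignoring the caps, the number of non-negative solutions to x_1+…+x_3 = 14 is C(16,2) = 120.
Subtract solutions that violate a single cap (substitute x_i' = x_i − (cap_i+1)): x_1 ≥ 9 gives C(7,2) = 21; x_2 ≥ 8 gives C(8,2) = 28; x_3 ≥ 4 gives C(12,2) = 66. Together 115.
Add back pairs where two caps are both exceeded: 0 + 3 + 6 = 9.
By inclusion–exclusion the count is 120 − 115 + 9 = 14.

14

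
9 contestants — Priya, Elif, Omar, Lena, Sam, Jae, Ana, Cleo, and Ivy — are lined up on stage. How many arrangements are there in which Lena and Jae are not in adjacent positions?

282240

There are 9! = 362880 arrangements in all. If Lena and Jae are adjacent, merging them into one block gives 2·(8)! = 80640 arrangements.
So 362880 − 80640 = 282240 arrangements keep them apart.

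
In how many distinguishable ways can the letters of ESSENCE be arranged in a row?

420

ESSENCE has 7 letters with E appearing 3 times and S appearing twice.
The number of distinct arrangements is 7!/(3!·2!) = 5040/12 = 420.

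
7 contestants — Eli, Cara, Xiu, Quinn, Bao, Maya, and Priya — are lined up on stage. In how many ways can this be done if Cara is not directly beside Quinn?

There are 7! = 5040 arrangements in all. If Cara and Quinn are adjacent, merging them into one block gives 2·(6)! = 1440 arrangements.
So 5040 − 1440 = 3600 arrangements keep them apart.

3600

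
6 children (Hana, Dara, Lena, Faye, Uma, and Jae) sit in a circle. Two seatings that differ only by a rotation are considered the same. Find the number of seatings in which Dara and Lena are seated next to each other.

48

Treat {Dara, Lena} as one unit (2 internal orders) and seat the resulting 5 units around the table: (4)! circular arrangements.
So 2 × (4)! = 2 × 24 = 48.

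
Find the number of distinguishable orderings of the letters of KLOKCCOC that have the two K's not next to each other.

There are 8!/(3!·2!·2!) = 1680 arrangements of KLOKCCOC in total.
If the two K's are adjacent, glue them into one block, leaving 7 items to arrange: (7)!/(3!·2!) = 420 ways.
Subtracting, 1680 − 420 = 1260 arrangements keep the K's apart.

1260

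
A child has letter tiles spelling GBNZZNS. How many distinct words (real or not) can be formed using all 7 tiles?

Letter multiplicities in GBNZZNS: B×1, G×1, N×2, S×1, Z×2.
Dividing 7! = 5040 by 2!·2! = 4 for the repeated letters gives 1260.

1260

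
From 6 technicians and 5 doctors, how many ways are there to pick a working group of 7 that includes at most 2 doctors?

Split by how many doctors are chosen (0 through 2).
Sum: C(5,0)·C(6,7) + C(5,1)·C(6,6) + C(5,2)·C(6,5) = 0 + 5 + 60 = 65.

65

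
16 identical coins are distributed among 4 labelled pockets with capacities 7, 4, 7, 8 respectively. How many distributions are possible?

Without the upper bounds there are C(19,3) = 969 ways to split 16 among 4 pockets.
Subtract solutions that violate a single cap (substitute x_i' = x_i − (cap_i+1)): x_1 ≥ 8 gives C(11,3) = 165; x_2 ≥ 5 gives C(14,3) = 364; x_3 ≥ 8 gives C(11,3) = 165; x_4 ≥ 9 gives C(10,3) = 120. Together 814.
Add back pairs where two caps are both exceeded: 20 + 1 + 0 + 20 + 10 + 0 = 51.
By inclusion–exclusion the count is 969 − 814 + 51 = 206.

206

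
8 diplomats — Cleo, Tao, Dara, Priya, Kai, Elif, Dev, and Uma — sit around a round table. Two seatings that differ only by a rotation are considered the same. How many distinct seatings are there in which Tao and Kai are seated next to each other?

Treat {Tao, Kai} as one unit (2 internal orders) and seat the resulting 7 units around the table: (6)! circular arrangements.
So 2 × (6)! = 2 × 720 = 1440.

1440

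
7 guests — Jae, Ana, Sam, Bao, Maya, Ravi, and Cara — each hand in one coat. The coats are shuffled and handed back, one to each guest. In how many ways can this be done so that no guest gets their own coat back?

1854

Let Aᵢ be the assignments in which guest i gets their own coat. We want the size of the complement of A₁∪…∪A_7.
By inclusion–exclusion this is Σ_{j=0}^{7} (−1)^j C(7,j)·(7−j)!.
Computing: 5040 − 5040 + 2520 − 840 + 210 − 42 + 7 − 1 = 1854.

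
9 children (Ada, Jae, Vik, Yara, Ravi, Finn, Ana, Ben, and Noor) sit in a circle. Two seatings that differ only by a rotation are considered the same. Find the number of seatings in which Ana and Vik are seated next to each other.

10080

Treat {Ana, Vik} as one unit (2 internal orders) and seat the resulting 8 units around the table: (7)! circular arrangements.
So 2 × (7)! = 2 × 5040 = 10080.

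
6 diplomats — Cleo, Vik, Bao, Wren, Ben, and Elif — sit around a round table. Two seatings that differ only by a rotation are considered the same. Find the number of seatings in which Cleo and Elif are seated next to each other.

48

Treat {Cleo, Elif} as one unit (2 internal orders) and seat the resulting 5 units around the table: (4)! circular arrangements.
So 2 × (4)! = 2 × 24 = 48.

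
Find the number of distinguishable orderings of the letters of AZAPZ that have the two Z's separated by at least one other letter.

18

There are 5!/(2!·2!) = 30 arrangements of AZAPZ in total.
If the two Z's are adjacent, glue them into one block, leaving 4 items to arrange: (4)!/(2!) = 12 ways.
Hence 30 − 12 = 18.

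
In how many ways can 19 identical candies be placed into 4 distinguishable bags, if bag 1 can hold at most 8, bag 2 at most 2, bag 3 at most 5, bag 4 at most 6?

Ignoring the caps, the number of non-negative solutions to x_1+…+x_4 = 19 is C(22,3) = 1540.
Subtract solutions that violate a single cap (substitute x_i' = x_i − (cap_i+1)): x_1 ≥ 9 gives C(13,3) = 286; x_2 ≥ 3 gives C(19,3) = 969; x_3 ≥ 6 gives C(16,3) = 560; x_4 ≥ 7 gives C(15,3) = 455. Together 2270.
Add back pairs where two caps are both exceeded: 120 + 35 + 20 + 286 + 220 + 84 = 765.
Subtract triples: 4 + 1 + 0 + 20 = 25.
By inclusion–exclusion the count is 1540 − 2270 + 765 − 25 = 10.

10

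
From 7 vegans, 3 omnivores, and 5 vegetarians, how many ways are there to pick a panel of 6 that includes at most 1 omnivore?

Split by how many omnivores are chosen (0 through 1).
Sum: C(3,0)·C(12,6) + C(3,1)·C(12,5) = 924 + 2376 = 3300.

3300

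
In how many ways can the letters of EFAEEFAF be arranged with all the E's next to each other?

Treat the 3 copies of E as a single block. The multiset to arrange is then {EEE, A, A, F, F, F}, 6 items in all.
That gives (6)!/(3!·2!) = 60 arrangements.

60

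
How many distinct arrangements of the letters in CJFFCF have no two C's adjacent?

There are 6!/(3!·2!) = 60 arrangements of CJFFCF in total.
Arrangements with the C's together: treat CC as one letter, giving (5)!/(3!) = 20.
Hence 60 − 20 = 40.

40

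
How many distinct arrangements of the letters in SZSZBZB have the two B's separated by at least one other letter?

Total arrangements of SZSZBZB: 7!/(3!·2!·2!) = 210.
Arrangements with the B's together: treat BB as one letter, giving (6)!/(3!·2!) = 60.
Subtracting, 210 − 60 = 150 arrangements keep the B's apart.

150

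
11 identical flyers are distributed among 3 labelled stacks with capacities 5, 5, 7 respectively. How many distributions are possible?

By stars and bars, unrestricted non-negative solutions to x_1+…+x_3 = 11 number C(11+2,2) = 78.
Subtract solutions that violate a single cap (substitute x_i' = x_i − (cap_i+1)): x_1 ≥ 6 gives C(7,2) = 21; x_2 ≥ 6 gives C(7,2) = 21; x_3 ≥ 8 gives C(5,2) = 10. Together 52.
No two caps can be exceeded simultaneously, so the pair terms are all 0.
By inclusion–exclusion the count is 78 − 52 + 0 = 26.

26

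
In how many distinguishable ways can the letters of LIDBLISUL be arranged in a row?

Letter multiplicities in LIDBLISUL: B×1, D×1, I×2, L×3, S×1, U×1.
The number of distinct arrangements is 9!/(3!·2!) = 362880/12 = 30240.

30240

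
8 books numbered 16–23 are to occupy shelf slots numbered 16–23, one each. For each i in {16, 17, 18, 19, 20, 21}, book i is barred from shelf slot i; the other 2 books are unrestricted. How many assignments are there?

Let Aᵢ (for 16 ≤ i ≤ 21) be the placements that put book i in its forbidden shelf slot. Any j of these fix j positions, leaving (8−j)! ways to fill the rest, and there are C(6,j) ways to pick which j.
By inclusion–exclusion, the number of valid placements is Σ_{j=0}^{6} (−1)^j C(6,j)·(8−j)!.
Computing: 40320 − 30240 + 10800 − 2400 + 360 − 36 + 2 = 18806.

18806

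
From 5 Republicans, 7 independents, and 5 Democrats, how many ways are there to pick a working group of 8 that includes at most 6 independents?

24300

Split by how many independents are chosen (0 through 6).
Sum: C(7,0)·C(10,8) + C(7,1)·C(10,7) + C(7,2)·C(10,6) + C(7,3)·C(10,5) + C(7,4)·C(10,4) + C(7,5)·C(10,3) + C(7,6)·C(10,2) = 45 + 840 + 4410 + 8820 + 7350 + 2520 + 315 = 24300.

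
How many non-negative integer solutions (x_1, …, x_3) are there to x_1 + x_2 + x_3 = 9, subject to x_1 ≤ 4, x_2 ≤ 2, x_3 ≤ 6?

9

Without the upper bounds there are C(11,2) = 55 ways to split 9 among 3 variables.
Subtract solutions that violate a single cap (substitute x_i' = x_i − (cap_i+1)): x_1 ≥ 5 gives C(6,2) = 15; x_2 ≥ 3 gives C(8,2) = 28; x_3 ≥ 7 gives C(4,2) = 6. Together 49.
Add back pairs where two caps are both exceeded: 3 + 0 + 0 = 3.
By inclusion–exclusion the count is 55 − 49 + 3 = 9.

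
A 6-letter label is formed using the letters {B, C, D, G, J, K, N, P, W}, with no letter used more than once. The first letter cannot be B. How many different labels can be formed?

The first letter has 9−1 = 8 choices (anything except B).
The remaining 5 letters are filled from the other 8 symbols without repetition: 8 × 7 × 6 × 5 × 4 = 6720.
Total: 8 × 6720 = 53760.

53760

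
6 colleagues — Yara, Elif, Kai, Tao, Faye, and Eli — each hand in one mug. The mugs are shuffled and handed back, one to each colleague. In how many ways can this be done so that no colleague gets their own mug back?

265

This is the derangement count D_6: permutations of 6 items with no fixed point.
By inclusion–exclusion this is Σ_{j=0}^{6} (−1)^j C(6,j)·(6−j)!.
Computing: 720 − 720 + 360 − 120 + 30 − 6 + 1 = 265.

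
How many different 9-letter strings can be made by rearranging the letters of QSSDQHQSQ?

QSSDQHQSQ has 9 letters with Q appearing 4 times and S appearing 3 times.
The number of distinct arrangements is 9!/(4!·3!) = 362880/144 = 2520.

2520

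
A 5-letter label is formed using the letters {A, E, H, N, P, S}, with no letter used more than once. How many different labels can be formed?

720

Choose and order 5 of the 6 symbols: the first letter has 6 options, the next 5, and so on down to 2.
That product is 6 × 5 × 4 × 3 × 2 = 720.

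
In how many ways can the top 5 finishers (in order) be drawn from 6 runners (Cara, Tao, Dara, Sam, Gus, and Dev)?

720

There are 6 choices for 1st place, 5 for 2nd, and so on down to 2 for position 5.
That gives 6 × 5 × 4 × 3 × 2 = 720.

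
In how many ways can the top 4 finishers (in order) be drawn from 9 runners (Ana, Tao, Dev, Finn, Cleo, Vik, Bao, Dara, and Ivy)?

There are 9 choices for 1st place, 8 for 2nd, and so on down to 6 for position 4.
That gives 9 × 8 × 7 × 6 = 3024.

3024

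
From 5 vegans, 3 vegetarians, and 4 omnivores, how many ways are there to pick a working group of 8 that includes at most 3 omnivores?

Split by how many omnivores are chosen (0 through 3).
Sum: C(4,0)·C(8,8) + C(4,1)·C(8,7) + C(4,2)·C(8,6) + C(4,3)·C(8,5) = 1 + 32 + 168 + 224 = 425.

425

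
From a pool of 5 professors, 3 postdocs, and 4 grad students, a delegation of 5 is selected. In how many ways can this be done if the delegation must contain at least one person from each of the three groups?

590

Unrestricted: C(12,5) = 792 ways to pick any 5 of the 12.
Subtract selections that omit an entire group: no professors → C(7,5) = 21; no postdocs → C(9,5) = 126; no grad students → C(8,5) = 56.
Add back selections omitting two groups (i.e. drawn from a single group): C(5,5) + C(3,5) + C(4,5) = 1.
By inclusion–exclusion: 792 − 203 + 1 = 590.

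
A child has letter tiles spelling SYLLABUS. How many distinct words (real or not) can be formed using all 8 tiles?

The 8 letters of SYLLABUS have repeats: L appearing twice and S appearing twice.
Dividing 8! = 40320 by 2!·2! = 4 for the repeated letters gives 10080.

10080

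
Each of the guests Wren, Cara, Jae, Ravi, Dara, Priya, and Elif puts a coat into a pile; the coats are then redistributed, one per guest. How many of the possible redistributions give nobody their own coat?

Let Aᵢ be the assignments in which guest i gets their own coat. We want the size of the complement of A₁∪…∪A_7.
By inclusion–exclusion this is Σ_{j=0}^{7} (−1)^j C(7,j)·(7−j)!.
Computing: 5040 − 5040 + 2520 − 840 + 210 − 42 + 7 − 1 = 1854.

1854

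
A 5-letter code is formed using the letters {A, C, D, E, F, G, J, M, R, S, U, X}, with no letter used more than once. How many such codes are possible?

With no repetition, fill the 5 letters in order: 12 choices, then 11, down to 8.
12 × 11 × 10 × 9 × 8 = 95040.

95040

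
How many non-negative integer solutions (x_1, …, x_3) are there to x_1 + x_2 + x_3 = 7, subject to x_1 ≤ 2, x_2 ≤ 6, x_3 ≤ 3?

Without the upper bounds there are C(9,2) = 36 ways to split 7 among 3 variables.
Subtract solutions that violate a single cap (substitute x_i' = x_i − (cap_i+1)): x_1 ≥ 3 gives C(6,2) = 15; x_2 ≥ 7 gives C(2,2) = 1; x_3 ≥ 4 gives C(5,2) = 10. Together 26.
Add back pairs where two caps are both exceeded: 0 + 1 + 0 = 1.
By inclusion–exclusion the count is 36 − 26 + 1 = 11.

11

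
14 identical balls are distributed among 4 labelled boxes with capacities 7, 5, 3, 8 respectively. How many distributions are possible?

By stars and bars, unrestricted non-negative solutions to x_1+…+x_4 = 14 number C(14+3,3) = 680.
Subtract solutions that violate a single cap (substitute x_i' = x_i − (cap_i+1)): x_1 ≥ 8 gives C(9,3) = 84; x_2 ≥ 6 gives C(11,3) = 165; x_3 ≥ 4 gives C(13,3) = 286; x_4 ≥ 9 gives C(8,3) = 56. Together 591.
Add back pairs where two caps are both exceeded: 1 + 10 + 0 + 35 + 0 + 4 = 50.
By inclusion–exclusion the count is 680 − 591 + 50 = 139.

139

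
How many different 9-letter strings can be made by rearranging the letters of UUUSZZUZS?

1260

The 9 letters of UUUSZZUZS have repeats: S appearing twice, U appearing 4 times, and Z appearing 3 times.
The number of distinct arrangements is 9!/(4!·3!·2!) = 362880/288 = 1260.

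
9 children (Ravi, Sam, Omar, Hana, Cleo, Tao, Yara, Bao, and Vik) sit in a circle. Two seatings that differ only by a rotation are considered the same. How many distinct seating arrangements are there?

40320

Around a circle, 9 distinct people have 9!/9 = (8)! = 40320 rotationally distinct seatings.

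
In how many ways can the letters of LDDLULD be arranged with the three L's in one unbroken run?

20

Treat the 3 copies of L as a single block. The multiset to arrange is then {LLL, D, D, D, U}, 5 items in all.
That gives (5)!/(3!) = 20 arrangements.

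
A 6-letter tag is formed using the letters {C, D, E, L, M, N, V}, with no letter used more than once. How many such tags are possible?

5040

With no repetition, fill the 6 letters in order: 7 choices, then 6, down to 2.
That product is 7 × 6 × 5 × 4 × 3 × 2 = 5040.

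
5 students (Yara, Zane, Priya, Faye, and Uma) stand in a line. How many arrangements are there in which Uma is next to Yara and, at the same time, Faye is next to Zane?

Treat {Uma,Yara} as one block (2 orders) and {Faye,Zane} as another (2 orders).
That leaves 3 units to arrange: 2 × 2 × 3! = 4 × 6 = 24.

24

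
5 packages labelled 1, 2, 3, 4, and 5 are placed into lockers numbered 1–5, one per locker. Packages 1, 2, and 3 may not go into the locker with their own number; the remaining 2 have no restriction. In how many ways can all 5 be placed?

Let Aᵢ (for i ∈ {1, 2, 3}) be the placements that put package i in its forbidden locker. Any j of these fix j positions, leaving (5−j)! ways to fill the rest, and there are C(3,j) ways to pick which j.
By inclusion–exclusion, the number of valid placements is Σ_{j=0}^{3} (−1)^j C(3,j)·(5−j)!.
Computing: 120 − 72 + 18 − 2 = 64.

64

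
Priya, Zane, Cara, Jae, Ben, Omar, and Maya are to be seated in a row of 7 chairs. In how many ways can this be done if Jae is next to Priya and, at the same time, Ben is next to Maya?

Treat {Jae,Priya} as one block (2 orders) and {Ben,Maya} as another (2 orders).
That leaves 5 units to arrange: 2 × 2 × 5! = 4 × 120 = 480.

480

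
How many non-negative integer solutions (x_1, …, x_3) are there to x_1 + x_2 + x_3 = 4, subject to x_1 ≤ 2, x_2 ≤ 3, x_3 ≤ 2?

8

Ignoring the caps, the number of non-negative solutions to x_1+…+x_3 = 4 is C(6,2) = 15.
Subtract solutions that violate a single cap (substitute x_i' = x_i − (cap_i+1)): x_1 ≥ 3 gives C(3,2) = 3; x_2 ≥ 4 gives C(2,2) = 1; x_3 ≥ 3 gives C(3,2) = 3. Together 7.
No two caps can be exceeded simultaneously, so the pair terms are all 0.
By inclusion–exclusion the count is 15 − 7 + 0 = 8.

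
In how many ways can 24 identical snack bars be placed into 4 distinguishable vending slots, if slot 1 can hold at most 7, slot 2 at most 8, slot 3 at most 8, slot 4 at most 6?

56

Ignoring the caps, the number of non-negative solutions to x_1+…+x_4 = 24 is C(27,3) = 2925.
Subtract solutions that violate a single cap (substitute x_i' = x_i − (cap_i+1)): x_1 ≥ 8 gives C(19,3) = 969; x_2 ≥ 9 gives C(18,3) = 816; x_3 ≥ 9 gives C(18,3) = 816; x_4 ≥ 7 gives C(20,3) = 1140. Together 3741.
Add back pairs where two caps are both exceeded: 120 + 120 + 220 + 84 + 165 + 165 = 874.
Subtract triples: 0 + 1 + 1 + 0 = 2.
By inclusion–exclusion the count is 2925 − 3741 + 874 − 2 = 56.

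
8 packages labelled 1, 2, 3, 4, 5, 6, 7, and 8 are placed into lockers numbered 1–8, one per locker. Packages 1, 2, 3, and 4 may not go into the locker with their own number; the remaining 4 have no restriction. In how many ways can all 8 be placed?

24024

Let Aᵢ (for 1 ≤ i ≤ 4) be the placements that put package i in its forbidden locker. Any j of these fix j positions, leaving (8−j)! ways to fill the rest, and there are C(4,j) ways to pick which j.
By inclusion–exclusion, the number of valid placements is Σ_{j=0}^{4} (−1)^j C(4,j)·(8−j)!.
Computing: 40320 − 20160 + 4320 − 480 + 24 = 24024.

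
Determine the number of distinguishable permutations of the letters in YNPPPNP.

YNPPPNP has 7 letters with N appearing twice and P appearing 4 times.
So there are 7! / (4!·2!) = 105 distinguishable arrangements.

105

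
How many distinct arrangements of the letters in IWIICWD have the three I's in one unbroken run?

60

Treat the 3 copies of I as a single block. The multiset to arrange is then {III, C, D, W, W}, 5 items in all.
That gives (5)!/(2!) = 60 arrangements.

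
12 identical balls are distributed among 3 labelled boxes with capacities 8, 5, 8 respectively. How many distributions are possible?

By stars and bars, unrestricted non-negative solutions to x_1+…+x_3 = 12 number C(12+2,2) = 91.
Subtract solutions that violate a single cap (substitute x_i' = x_i − (cap_i+1)): x_1 ≥ 9 gives C(5,2) = 10; x_2 ≥ 6 gives C(8,2) = 28; x_3 ≥ 9 gives C(5,2) = 10. Together 48.
No two caps can be exceeded simultaneously, so the pair terms are all 0.
By inclusion–exclusion the count is 91 − 48 + 0 = 43.

43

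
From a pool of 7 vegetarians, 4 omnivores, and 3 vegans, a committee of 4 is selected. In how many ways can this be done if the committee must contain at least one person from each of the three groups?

462

With no constraint there are C(14,4) = 1001 possible selections.
Selections missing a whole group: no vegetarians → C(7,4) = 35; no omnivores → C(10,4) = 210; no vegans → C(11,4) = 330.
Add back selections omitting two groups (i.e. drawn from a single group): C(7,4) + C(4,4) + C(3,4) = 36.
By inclusion–exclusion: 1001 − 575 + 36 = 462.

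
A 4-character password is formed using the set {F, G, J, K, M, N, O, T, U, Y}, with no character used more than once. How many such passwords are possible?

5040

Choose and order 4 of the 10 symbols: the first character has 10 options, the next 9, then 8, 7.
That product is 10 × 9 × 8 × 7 = 5040.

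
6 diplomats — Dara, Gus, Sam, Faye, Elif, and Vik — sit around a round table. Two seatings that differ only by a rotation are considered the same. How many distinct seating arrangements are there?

120

Fix one person's seat to break rotational symmetry; the remaining 5 people can be arranged in (5)! = 120 ways.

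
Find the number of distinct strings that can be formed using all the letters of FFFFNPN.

105

The 7 letters of FFFFNPN have repeats: F appearing 4 times and N appearing twice.
So there are 7! / (4!·2!) = 105 distinguishable arrangements.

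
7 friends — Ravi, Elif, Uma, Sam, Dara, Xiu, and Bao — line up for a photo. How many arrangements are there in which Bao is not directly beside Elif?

Of the 7! = 5040 arrangements, those with Bao and Elif adjacent number 2 × 6! = 1440 (treat the pair as a block with 2 internal orders).
So 5040 − 1440 = 3600 arrangements keep them apart.

3600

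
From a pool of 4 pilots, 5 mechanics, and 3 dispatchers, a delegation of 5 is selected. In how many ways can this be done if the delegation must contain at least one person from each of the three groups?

Total 5-person selections from all 12: C(12,5) = 792.
Subtract selections that omit an entire group: no pilots → C(8,5) = 56; no mechanics → C(7,5) = 21; no dispatchers → C(9,5) = 126.
Add back selections omitting two groups (i.e. drawn from a single group): C(4,5) + C(5,5) + C(3,5) = 1.
By inclusion–exclusion: 792 − 203 + 1 = 590.

590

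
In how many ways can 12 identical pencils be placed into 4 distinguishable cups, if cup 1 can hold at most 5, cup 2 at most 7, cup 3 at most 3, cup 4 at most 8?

Without the upper bounds there are C(15,3) = 455 ways to split 12 among 4 cups.
Subtract solutions that violate a single cap (substitute x_i' = x_i − (cap_i+1)): x_1 ≥ 6 gives C(9,3) = 84; x_2 ≥ 8 gives C(7,3) = 35; x_3 ≥ 4 gives C(11,3) = 165; x_4 ≥ 9 gives C(6,3) = 20. Together 304.
Add back pairs where two caps are both exceeded: 0 + 10 + 0 + 1 + 0 + 0 = 11.
By inclusion–exclusion the count is 455 − 304 + 11 = 162.

162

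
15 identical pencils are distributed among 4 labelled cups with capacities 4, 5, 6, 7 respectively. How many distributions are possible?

105

Ignoring the caps, the number of non-negative solutions to x_1+…+x_4 = 15 is C(18,3) = 816.
Subtract solutions that violate a single cap (substitute x_i' = x_i − (cap_i+1)): x_1 ≥ 5 gives C(13,3) = 286; x_2 ≥ 6 gives C(12,3) = 220; x_3 ≥ 7 gives C(11,3) = 165; x_4 ≥ 8 gives C(10,3) = 120. Together 791.
Add back pairs where two caps are both exceeded: 35 + 20 + 10 + 10 + 4 + 1 = 80.
By inclusion–exclusion the count is 816 − 791 + 80 = 105.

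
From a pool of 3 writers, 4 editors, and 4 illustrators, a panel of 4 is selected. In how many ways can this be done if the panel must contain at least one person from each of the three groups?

Unrestricted: C(11,4) = 330 ways to pick any 4 of the 11.
Selections missing a whole group: no writers → C(8,4) = 70; no editors → C(7,4) = 35; no illustrators → C(7,4) = 35.
Add back selections omitting two groups (i.e. drawn from a single group): C(3,4) + C(4,4) + C(4,4) = 2.
By inclusion–exclusion: 330 − 140 + 2 = 192.

192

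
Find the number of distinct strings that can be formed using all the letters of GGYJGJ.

The 6 letters of GGYJGJ have repeats: G appearing 3 times and J appearing twice.
The number of distinct arrangements is 6!/(3!·2!) = 720/12 = 60.

60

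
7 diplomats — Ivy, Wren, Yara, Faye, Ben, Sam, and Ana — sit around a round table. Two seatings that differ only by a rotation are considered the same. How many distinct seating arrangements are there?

Fix one person's seat to break rotational symmetry; the remaining 6 people can be arranged in (6)! = 720 ways.

720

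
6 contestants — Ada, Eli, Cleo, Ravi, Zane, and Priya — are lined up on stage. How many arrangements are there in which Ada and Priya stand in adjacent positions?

Treat {Ada, Priya} as a single unit. There are 5 units to order, and the pair itself can be ordered 2 ways.
So the count is 2·(5)! = 240.

240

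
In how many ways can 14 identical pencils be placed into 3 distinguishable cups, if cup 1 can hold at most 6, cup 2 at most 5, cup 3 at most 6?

10

By stars and bars, unrestricted non-negative solutions to x_1+…+x_3 = 14 number C(14+2,2) = 120.
Subtract solutions that violate a single cap (substitute x_i' = x_i − (cap_i+1)): x_1 ≥ 7 gives C(9,2) = 36; x_2 ≥ 6 gives C(10,2) = 45; x_3 ≥ 7 gives C(9,2) = 36. Together 117.
Add back pairs where two caps are both exceeded: 3 + 1 + 3 = 7.
By inclusion–exclusion the count is 120 − 117 + 7 = 10.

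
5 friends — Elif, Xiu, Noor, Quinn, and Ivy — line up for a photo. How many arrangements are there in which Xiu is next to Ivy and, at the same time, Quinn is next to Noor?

24

Treat {Xiu,Ivy} as one block (2 orders) and {Quinn,Noor} as another (2 orders).
That leaves 3 units to arrange: 2 × 2 × 3! = 4 × 6 = 24.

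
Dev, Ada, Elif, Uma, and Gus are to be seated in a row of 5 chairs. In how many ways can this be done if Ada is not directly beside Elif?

Of the 5! = 120 arrangements, those with Ada and Elif adjacent number 2 × 4! = 48 (treat the pair as a block with 2 internal orders).
Complementary counting: 120 − 48 = 72.

72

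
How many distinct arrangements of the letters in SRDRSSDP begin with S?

With the first slot taken by S, it remains to arrange the other 7 letters (RDRSSDP).
Those 7 letters have D appearing twice, R appearing twice, and S appearing twice, giving (7)!/(2!·2!·2!) = 630.

630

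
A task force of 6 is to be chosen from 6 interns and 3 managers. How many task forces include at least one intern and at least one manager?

83

With no constraint there are C(9,6) = 84 possible selections.
Selections missing a whole group: no interns → C(3,6) = 0; no managers → C(6,6) = 1.
Both groups omitted at once is impossible, so 84 − 1 = 83.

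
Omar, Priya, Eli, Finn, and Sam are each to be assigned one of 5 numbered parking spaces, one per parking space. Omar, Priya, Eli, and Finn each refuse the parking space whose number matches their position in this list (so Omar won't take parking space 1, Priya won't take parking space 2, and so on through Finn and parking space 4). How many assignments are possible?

53

Let Aᵢ (for 1 ≤ i ≤ 4) be the placements that put person i in their forbidden parking space. Any j of these fix j positions, leaving (5−j)! ways to fill the rest, and there are C(4,j) ways to pick which j.
By inclusion–exclusion, the number of valid placements is Σ_{j=0}^{4} (−1)^j C(4,j)·(5−j)!.
Computing: 120 − 96 + 36 − 8 + 1 = 53.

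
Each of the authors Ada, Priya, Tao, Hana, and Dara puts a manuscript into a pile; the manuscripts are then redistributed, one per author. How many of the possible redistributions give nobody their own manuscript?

Let Aᵢ be the assignments in which author i gets their own manuscript. We want the size of the complement of A₁∪…∪A_5.
By inclusion–exclusion this is Σ_{j=0}^{5} (−1)^j C(5,j)·(5−j)!.
Computing: 120 − 120 + 60 − 20 + 5 − 1 = 44.

44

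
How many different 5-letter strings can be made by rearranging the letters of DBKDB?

DBKDB has 5 letters with B appearing twice and D appearing twice.
So there are 5! / (2!·2!) = 30 distinguishable arrangements.

30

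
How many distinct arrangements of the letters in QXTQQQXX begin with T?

35

Fix T in the first position and arrange the remaining 7 letters.
Those 7 letters have Q appearing 4 times and X appearing 3 times, giving (7)!/(4!·3!) = 35.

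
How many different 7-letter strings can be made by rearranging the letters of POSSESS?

POSSESS has 7 letters with S appearing 4 times.
The number of distinct arrangements is 7!/(4!) = 5040/24 = 210.

210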